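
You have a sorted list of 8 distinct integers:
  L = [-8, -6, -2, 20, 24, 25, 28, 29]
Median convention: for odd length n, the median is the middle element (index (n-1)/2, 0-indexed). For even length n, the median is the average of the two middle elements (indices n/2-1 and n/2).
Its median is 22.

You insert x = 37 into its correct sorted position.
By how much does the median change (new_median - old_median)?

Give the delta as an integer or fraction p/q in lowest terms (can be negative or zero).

Answer: 2

Derivation:
Old median = 22
After inserting x = 37: new sorted = [-8, -6, -2, 20, 24, 25, 28, 29, 37]
New median = 24
Delta = 24 - 22 = 2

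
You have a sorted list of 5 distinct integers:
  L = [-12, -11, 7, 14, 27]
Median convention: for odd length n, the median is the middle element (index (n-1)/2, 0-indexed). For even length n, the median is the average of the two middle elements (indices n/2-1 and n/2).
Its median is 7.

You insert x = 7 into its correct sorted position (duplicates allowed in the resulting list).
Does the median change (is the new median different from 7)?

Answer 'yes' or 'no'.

Answer: no

Derivation:
Old median = 7
Insert x = 7
New median = 7
Changed? no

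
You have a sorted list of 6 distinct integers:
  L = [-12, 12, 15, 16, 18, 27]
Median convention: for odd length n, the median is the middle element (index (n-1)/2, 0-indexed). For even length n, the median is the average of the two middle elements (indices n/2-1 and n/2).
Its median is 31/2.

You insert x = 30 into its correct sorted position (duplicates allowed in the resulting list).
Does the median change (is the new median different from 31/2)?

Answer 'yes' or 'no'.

Answer: yes

Derivation:
Old median = 31/2
Insert x = 30
New median = 16
Changed? yes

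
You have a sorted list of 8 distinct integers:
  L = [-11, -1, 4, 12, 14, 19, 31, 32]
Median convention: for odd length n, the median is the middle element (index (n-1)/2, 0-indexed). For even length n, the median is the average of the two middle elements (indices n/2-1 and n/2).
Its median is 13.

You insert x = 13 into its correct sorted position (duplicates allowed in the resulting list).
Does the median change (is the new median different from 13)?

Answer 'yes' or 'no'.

Answer: no

Derivation:
Old median = 13
Insert x = 13
New median = 13
Changed? no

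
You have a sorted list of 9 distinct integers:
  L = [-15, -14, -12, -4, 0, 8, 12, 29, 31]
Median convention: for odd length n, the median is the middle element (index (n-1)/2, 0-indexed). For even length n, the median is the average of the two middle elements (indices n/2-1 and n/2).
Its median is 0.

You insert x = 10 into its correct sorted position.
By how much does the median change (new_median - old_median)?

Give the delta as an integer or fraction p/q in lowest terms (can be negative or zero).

Answer: 4

Derivation:
Old median = 0
After inserting x = 10: new sorted = [-15, -14, -12, -4, 0, 8, 10, 12, 29, 31]
New median = 4
Delta = 4 - 0 = 4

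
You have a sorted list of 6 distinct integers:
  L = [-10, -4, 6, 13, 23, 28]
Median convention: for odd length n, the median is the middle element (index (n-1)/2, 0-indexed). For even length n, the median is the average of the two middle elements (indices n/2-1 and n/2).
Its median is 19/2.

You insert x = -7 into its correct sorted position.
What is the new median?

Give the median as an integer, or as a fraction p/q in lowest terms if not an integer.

Old list (sorted, length 6): [-10, -4, 6, 13, 23, 28]
Old median = 19/2
Insert x = -7
Old length even (6). Middle pair: indices 2,3 = 6,13.
New length odd (7). New median = single middle element.
x = -7: 1 elements are < x, 5 elements are > x.
New sorted list: [-10, -7, -4, 6, 13, 23, 28]
New median = 6

Answer: 6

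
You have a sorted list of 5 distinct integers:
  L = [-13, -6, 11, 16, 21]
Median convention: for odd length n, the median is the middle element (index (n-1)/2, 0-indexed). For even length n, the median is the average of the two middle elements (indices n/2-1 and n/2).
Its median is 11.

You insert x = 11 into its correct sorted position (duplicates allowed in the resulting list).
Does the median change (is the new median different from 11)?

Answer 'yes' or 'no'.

Answer: no

Derivation:
Old median = 11
Insert x = 11
New median = 11
Changed? no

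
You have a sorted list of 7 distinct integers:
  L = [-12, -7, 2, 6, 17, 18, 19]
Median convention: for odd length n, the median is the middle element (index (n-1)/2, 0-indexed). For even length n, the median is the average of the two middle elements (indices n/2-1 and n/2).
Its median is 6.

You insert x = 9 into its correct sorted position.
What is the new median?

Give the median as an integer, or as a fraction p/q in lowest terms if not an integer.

Answer: 15/2

Derivation:
Old list (sorted, length 7): [-12, -7, 2, 6, 17, 18, 19]
Old median = 6
Insert x = 9
Old length odd (7). Middle was index 3 = 6.
New length even (8). New median = avg of two middle elements.
x = 9: 4 elements are < x, 3 elements are > x.
New sorted list: [-12, -7, 2, 6, 9, 17, 18, 19]
New median = 15/2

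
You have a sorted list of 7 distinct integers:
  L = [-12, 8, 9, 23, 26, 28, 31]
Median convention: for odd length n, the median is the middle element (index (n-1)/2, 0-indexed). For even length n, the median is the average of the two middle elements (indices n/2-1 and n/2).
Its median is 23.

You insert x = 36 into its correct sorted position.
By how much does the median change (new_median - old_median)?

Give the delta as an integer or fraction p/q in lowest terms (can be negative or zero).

Old median = 23
After inserting x = 36: new sorted = [-12, 8, 9, 23, 26, 28, 31, 36]
New median = 49/2
Delta = 49/2 - 23 = 3/2

Answer: 3/2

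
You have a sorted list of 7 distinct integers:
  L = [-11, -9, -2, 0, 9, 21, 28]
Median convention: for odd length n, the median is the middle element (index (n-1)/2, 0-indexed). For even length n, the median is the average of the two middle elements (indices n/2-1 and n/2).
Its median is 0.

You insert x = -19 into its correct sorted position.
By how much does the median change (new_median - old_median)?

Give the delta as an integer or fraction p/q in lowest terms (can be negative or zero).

Answer: -1

Derivation:
Old median = 0
After inserting x = -19: new sorted = [-19, -11, -9, -2, 0, 9, 21, 28]
New median = -1
Delta = -1 - 0 = -1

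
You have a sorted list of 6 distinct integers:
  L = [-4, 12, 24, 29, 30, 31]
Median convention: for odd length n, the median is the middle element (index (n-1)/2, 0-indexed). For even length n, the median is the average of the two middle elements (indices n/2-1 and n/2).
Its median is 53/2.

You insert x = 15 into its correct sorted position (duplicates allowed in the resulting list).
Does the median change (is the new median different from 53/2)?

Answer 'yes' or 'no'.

Answer: yes

Derivation:
Old median = 53/2
Insert x = 15
New median = 24
Changed? yes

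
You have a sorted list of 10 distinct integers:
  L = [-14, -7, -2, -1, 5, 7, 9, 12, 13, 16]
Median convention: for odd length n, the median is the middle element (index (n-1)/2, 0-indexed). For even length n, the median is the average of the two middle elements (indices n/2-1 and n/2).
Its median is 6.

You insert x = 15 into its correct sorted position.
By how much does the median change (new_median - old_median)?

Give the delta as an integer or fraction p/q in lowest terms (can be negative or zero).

Answer: 1

Derivation:
Old median = 6
After inserting x = 15: new sorted = [-14, -7, -2, -1, 5, 7, 9, 12, 13, 15, 16]
New median = 7
Delta = 7 - 6 = 1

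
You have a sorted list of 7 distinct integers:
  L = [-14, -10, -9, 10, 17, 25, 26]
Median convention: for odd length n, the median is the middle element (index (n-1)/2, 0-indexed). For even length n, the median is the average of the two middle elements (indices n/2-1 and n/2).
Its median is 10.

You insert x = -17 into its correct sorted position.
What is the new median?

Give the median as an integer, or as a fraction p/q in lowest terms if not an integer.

Answer: 1/2

Derivation:
Old list (sorted, length 7): [-14, -10, -9, 10, 17, 25, 26]
Old median = 10
Insert x = -17
Old length odd (7). Middle was index 3 = 10.
New length even (8). New median = avg of two middle elements.
x = -17: 0 elements are < x, 7 elements are > x.
New sorted list: [-17, -14, -10, -9, 10, 17, 25, 26]
New median = 1/2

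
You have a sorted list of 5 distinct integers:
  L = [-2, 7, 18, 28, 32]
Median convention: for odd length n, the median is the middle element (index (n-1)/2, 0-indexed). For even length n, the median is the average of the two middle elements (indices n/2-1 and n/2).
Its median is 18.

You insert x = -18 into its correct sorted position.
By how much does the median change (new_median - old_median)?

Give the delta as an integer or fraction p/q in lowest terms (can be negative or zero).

Old median = 18
After inserting x = -18: new sorted = [-18, -2, 7, 18, 28, 32]
New median = 25/2
Delta = 25/2 - 18 = -11/2

Answer: -11/2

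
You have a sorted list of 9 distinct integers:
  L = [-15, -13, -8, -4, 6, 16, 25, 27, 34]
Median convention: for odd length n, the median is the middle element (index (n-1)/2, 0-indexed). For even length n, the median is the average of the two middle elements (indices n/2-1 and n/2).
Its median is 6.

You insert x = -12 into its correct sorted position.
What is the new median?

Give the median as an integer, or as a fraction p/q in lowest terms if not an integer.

Answer: 1

Derivation:
Old list (sorted, length 9): [-15, -13, -8, -4, 6, 16, 25, 27, 34]
Old median = 6
Insert x = -12
Old length odd (9). Middle was index 4 = 6.
New length even (10). New median = avg of two middle elements.
x = -12: 2 elements are < x, 7 elements are > x.
New sorted list: [-15, -13, -12, -8, -4, 6, 16, 25, 27, 34]
New median = 1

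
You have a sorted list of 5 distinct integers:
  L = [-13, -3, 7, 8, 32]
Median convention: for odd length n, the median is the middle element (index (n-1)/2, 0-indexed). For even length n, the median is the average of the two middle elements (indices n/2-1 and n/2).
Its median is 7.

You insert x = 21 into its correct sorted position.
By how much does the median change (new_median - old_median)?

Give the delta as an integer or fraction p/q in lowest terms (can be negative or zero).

Old median = 7
After inserting x = 21: new sorted = [-13, -3, 7, 8, 21, 32]
New median = 15/2
Delta = 15/2 - 7 = 1/2

Answer: 1/2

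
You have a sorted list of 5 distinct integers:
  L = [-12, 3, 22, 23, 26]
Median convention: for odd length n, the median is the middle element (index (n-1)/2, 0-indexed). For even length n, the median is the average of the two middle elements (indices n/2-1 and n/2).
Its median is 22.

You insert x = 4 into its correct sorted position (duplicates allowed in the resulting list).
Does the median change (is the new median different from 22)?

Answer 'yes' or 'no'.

Old median = 22
Insert x = 4
New median = 13
Changed? yes

Answer: yes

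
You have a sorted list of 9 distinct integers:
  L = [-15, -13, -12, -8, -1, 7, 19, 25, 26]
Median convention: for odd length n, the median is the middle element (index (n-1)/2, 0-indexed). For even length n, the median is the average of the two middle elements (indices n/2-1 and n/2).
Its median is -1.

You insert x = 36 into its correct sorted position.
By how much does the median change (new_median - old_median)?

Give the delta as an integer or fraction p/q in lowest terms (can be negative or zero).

Answer: 4

Derivation:
Old median = -1
After inserting x = 36: new sorted = [-15, -13, -12, -8, -1, 7, 19, 25, 26, 36]
New median = 3
Delta = 3 - -1 = 4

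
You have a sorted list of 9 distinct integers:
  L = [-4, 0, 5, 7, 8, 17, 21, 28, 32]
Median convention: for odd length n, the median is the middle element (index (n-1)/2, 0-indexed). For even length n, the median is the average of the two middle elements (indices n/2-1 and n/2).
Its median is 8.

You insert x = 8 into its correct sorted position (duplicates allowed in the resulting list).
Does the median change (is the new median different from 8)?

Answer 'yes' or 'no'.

Old median = 8
Insert x = 8
New median = 8
Changed? no

Answer: no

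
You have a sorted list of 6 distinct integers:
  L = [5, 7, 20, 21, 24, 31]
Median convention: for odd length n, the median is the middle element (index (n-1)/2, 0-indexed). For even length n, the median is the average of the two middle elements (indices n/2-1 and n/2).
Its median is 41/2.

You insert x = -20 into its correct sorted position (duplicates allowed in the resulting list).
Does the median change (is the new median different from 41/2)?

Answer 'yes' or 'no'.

Answer: yes

Derivation:
Old median = 41/2
Insert x = -20
New median = 20
Changed? yes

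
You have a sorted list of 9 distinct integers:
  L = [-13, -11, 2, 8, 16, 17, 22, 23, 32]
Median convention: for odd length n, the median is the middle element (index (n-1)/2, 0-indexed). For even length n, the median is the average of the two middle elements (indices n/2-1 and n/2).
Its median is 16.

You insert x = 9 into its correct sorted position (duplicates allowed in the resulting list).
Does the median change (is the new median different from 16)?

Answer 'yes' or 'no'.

Answer: yes

Derivation:
Old median = 16
Insert x = 9
New median = 25/2
Changed? yes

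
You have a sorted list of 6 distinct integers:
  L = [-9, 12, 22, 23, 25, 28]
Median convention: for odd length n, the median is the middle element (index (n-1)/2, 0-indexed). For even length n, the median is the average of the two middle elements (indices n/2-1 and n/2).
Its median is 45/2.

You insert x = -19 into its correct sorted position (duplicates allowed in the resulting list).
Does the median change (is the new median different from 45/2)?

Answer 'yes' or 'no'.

Answer: yes

Derivation:
Old median = 45/2
Insert x = -19
New median = 22
Changed? yes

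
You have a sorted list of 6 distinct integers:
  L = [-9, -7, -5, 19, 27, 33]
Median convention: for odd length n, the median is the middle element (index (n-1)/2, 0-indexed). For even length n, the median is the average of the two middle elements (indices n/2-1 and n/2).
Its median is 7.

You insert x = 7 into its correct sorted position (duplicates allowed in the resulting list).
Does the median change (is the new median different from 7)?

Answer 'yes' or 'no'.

Old median = 7
Insert x = 7
New median = 7
Changed? no

Answer: no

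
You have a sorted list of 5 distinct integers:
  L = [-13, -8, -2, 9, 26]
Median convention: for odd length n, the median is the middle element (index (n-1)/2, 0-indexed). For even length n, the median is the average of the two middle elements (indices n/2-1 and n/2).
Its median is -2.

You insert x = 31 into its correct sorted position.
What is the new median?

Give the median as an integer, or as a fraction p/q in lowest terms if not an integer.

Answer: 7/2

Derivation:
Old list (sorted, length 5): [-13, -8, -2, 9, 26]
Old median = -2
Insert x = 31
Old length odd (5). Middle was index 2 = -2.
New length even (6). New median = avg of two middle elements.
x = 31: 5 elements are < x, 0 elements are > x.
New sorted list: [-13, -8, -2, 9, 26, 31]
New median = 7/2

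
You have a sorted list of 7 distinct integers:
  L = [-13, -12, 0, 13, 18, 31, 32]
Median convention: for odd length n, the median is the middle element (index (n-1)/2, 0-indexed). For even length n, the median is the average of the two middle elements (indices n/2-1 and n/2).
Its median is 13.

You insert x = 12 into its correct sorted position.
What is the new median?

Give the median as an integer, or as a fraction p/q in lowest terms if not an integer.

Answer: 25/2

Derivation:
Old list (sorted, length 7): [-13, -12, 0, 13, 18, 31, 32]
Old median = 13
Insert x = 12
Old length odd (7). Middle was index 3 = 13.
New length even (8). New median = avg of two middle elements.
x = 12: 3 elements are < x, 4 elements are > x.
New sorted list: [-13, -12, 0, 12, 13, 18, 31, 32]
New median = 25/2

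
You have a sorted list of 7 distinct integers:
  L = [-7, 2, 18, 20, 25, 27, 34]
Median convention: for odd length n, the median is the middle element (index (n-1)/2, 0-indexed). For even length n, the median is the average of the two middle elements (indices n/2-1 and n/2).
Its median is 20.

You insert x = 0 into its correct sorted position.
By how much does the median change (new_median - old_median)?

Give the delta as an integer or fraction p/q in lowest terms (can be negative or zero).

Old median = 20
After inserting x = 0: new sorted = [-7, 0, 2, 18, 20, 25, 27, 34]
New median = 19
Delta = 19 - 20 = -1

Answer: -1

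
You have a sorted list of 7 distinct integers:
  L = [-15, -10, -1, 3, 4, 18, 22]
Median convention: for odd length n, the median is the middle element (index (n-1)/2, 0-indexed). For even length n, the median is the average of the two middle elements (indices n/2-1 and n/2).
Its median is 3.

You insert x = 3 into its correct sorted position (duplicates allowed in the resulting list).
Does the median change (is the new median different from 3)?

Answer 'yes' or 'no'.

Answer: no

Derivation:
Old median = 3
Insert x = 3
New median = 3
Changed? no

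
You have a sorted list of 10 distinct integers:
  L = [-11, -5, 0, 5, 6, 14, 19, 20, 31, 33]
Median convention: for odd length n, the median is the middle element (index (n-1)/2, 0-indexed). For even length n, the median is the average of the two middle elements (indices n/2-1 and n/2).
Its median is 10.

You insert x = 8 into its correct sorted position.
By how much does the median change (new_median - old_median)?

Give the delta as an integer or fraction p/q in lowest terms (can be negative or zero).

Answer: -2

Derivation:
Old median = 10
After inserting x = 8: new sorted = [-11, -5, 0, 5, 6, 8, 14, 19, 20, 31, 33]
New median = 8
Delta = 8 - 10 = -2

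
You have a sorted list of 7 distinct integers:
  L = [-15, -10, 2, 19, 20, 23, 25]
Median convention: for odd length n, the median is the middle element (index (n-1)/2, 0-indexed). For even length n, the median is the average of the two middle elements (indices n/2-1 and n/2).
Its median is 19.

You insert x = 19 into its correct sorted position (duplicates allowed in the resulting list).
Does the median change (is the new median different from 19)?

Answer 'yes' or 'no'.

Old median = 19
Insert x = 19
New median = 19
Changed? no

Answer: no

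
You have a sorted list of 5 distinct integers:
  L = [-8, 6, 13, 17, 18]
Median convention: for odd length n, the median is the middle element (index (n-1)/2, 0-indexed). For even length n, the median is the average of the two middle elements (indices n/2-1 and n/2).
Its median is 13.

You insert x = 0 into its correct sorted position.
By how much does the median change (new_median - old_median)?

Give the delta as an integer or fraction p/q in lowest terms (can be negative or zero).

Old median = 13
After inserting x = 0: new sorted = [-8, 0, 6, 13, 17, 18]
New median = 19/2
Delta = 19/2 - 13 = -7/2

Answer: -7/2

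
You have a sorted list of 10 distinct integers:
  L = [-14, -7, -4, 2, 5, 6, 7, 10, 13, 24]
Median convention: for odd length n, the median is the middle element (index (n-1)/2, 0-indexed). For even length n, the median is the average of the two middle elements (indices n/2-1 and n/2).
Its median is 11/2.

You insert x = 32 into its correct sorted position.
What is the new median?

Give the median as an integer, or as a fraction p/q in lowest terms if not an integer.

Old list (sorted, length 10): [-14, -7, -4, 2, 5, 6, 7, 10, 13, 24]
Old median = 11/2
Insert x = 32
Old length even (10). Middle pair: indices 4,5 = 5,6.
New length odd (11). New median = single middle element.
x = 32: 10 elements are < x, 0 elements are > x.
New sorted list: [-14, -7, -4, 2, 5, 6, 7, 10, 13, 24, 32]
New median = 6

Answer: 6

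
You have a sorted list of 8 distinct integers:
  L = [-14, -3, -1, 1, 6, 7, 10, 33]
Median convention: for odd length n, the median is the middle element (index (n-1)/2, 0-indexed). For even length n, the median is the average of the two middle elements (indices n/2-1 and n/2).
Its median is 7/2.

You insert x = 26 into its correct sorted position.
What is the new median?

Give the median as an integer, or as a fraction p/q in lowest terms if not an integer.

Old list (sorted, length 8): [-14, -3, -1, 1, 6, 7, 10, 33]
Old median = 7/2
Insert x = 26
Old length even (8). Middle pair: indices 3,4 = 1,6.
New length odd (9). New median = single middle element.
x = 26: 7 elements are < x, 1 elements are > x.
New sorted list: [-14, -3, -1, 1, 6, 7, 10, 26, 33]
New median = 6

Answer: 6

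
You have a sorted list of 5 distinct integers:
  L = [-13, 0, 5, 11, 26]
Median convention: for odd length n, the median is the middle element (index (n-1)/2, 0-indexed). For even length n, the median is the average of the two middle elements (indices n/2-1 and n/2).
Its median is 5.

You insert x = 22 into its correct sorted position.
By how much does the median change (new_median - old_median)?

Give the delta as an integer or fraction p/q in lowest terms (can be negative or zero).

Answer: 3

Derivation:
Old median = 5
After inserting x = 22: new sorted = [-13, 0, 5, 11, 22, 26]
New median = 8
Delta = 8 - 5 = 3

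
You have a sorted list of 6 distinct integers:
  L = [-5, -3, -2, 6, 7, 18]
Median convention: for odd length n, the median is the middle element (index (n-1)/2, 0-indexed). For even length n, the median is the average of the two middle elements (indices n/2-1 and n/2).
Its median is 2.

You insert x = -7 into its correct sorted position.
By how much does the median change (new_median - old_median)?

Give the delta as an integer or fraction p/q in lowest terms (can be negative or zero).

Old median = 2
After inserting x = -7: new sorted = [-7, -5, -3, -2, 6, 7, 18]
New median = -2
Delta = -2 - 2 = -4

Answer: -4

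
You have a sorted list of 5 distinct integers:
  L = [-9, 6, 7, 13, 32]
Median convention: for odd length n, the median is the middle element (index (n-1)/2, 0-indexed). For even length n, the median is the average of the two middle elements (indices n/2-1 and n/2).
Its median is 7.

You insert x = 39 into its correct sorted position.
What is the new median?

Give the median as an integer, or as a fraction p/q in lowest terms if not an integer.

Answer: 10

Derivation:
Old list (sorted, length 5): [-9, 6, 7, 13, 32]
Old median = 7
Insert x = 39
Old length odd (5). Middle was index 2 = 7.
New length even (6). New median = avg of two middle elements.
x = 39: 5 elements are < x, 0 elements are > x.
New sorted list: [-9, 6, 7, 13, 32, 39]
New median = 10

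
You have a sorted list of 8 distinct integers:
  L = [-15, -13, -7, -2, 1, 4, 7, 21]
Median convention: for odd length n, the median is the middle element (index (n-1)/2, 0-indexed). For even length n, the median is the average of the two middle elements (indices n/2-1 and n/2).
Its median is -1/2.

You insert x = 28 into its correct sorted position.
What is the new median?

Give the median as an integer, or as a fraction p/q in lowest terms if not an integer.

Answer: 1

Derivation:
Old list (sorted, length 8): [-15, -13, -7, -2, 1, 4, 7, 21]
Old median = -1/2
Insert x = 28
Old length even (8). Middle pair: indices 3,4 = -2,1.
New length odd (9). New median = single middle element.
x = 28: 8 elements are < x, 0 elements are > x.
New sorted list: [-15, -13, -7, -2, 1, 4, 7, 21, 28]
New median = 1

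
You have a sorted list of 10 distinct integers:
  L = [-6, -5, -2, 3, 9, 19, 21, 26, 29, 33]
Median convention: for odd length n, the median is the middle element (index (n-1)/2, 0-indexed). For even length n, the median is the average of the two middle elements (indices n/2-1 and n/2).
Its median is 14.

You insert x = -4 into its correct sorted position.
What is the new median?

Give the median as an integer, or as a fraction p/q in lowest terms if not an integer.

Answer: 9

Derivation:
Old list (sorted, length 10): [-6, -5, -2, 3, 9, 19, 21, 26, 29, 33]
Old median = 14
Insert x = -4
Old length even (10). Middle pair: indices 4,5 = 9,19.
New length odd (11). New median = single middle element.
x = -4: 2 elements are < x, 8 elements are > x.
New sorted list: [-6, -5, -4, -2, 3, 9, 19, 21, 26, 29, 33]
New median = 9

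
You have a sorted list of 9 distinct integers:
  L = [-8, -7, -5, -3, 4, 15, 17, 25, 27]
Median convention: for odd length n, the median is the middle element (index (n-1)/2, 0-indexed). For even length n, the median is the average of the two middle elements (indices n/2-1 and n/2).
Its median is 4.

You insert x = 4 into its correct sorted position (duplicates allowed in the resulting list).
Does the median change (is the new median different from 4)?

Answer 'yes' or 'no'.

Answer: no

Derivation:
Old median = 4
Insert x = 4
New median = 4
Changed? no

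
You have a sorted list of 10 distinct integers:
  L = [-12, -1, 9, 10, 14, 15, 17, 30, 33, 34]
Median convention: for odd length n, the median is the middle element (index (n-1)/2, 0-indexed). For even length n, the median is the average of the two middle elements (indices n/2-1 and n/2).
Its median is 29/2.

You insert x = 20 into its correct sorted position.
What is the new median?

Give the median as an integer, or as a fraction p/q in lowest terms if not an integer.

Answer: 15

Derivation:
Old list (sorted, length 10): [-12, -1, 9, 10, 14, 15, 17, 30, 33, 34]
Old median = 29/2
Insert x = 20
Old length even (10). Middle pair: indices 4,5 = 14,15.
New length odd (11). New median = single middle element.
x = 20: 7 elements are < x, 3 elements are > x.
New sorted list: [-12, -1, 9, 10, 14, 15, 17, 20, 30, 33, 34]
New median = 15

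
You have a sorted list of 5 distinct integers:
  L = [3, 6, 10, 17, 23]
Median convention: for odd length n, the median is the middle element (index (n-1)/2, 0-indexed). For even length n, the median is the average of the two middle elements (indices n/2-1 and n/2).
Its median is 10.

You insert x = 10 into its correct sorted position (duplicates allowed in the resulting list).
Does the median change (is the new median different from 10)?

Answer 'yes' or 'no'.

Old median = 10
Insert x = 10
New median = 10
Changed? no

Answer: no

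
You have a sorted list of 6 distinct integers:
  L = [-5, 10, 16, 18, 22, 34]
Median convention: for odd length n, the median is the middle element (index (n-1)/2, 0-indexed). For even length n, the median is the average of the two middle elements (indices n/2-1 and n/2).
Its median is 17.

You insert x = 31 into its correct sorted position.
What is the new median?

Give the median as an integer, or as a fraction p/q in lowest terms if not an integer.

Answer: 18

Derivation:
Old list (sorted, length 6): [-5, 10, 16, 18, 22, 34]
Old median = 17
Insert x = 31
Old length even (6). Middle pair: indices 2,3 = 16,18.
New length odd (7). New median = single middle element.
x = 31: 5 elements are < x, 1 elements are > x.
New sorted list: [-5, 10, 16, 18, 22, 31, 34]
New median = 18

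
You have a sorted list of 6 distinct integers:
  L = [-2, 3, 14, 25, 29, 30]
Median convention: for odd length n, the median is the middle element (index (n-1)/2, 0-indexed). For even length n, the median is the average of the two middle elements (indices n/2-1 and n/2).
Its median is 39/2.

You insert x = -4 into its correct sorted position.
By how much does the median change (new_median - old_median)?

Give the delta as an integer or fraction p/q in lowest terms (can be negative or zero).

Answer: -11/2

Derivation:
Old median = 39/2
After inserting x = -4: new sorted = [-4, -2, 3, 14, 25, 29, 30]
New median = 14
Delta = 14 - 39/2 = -11/2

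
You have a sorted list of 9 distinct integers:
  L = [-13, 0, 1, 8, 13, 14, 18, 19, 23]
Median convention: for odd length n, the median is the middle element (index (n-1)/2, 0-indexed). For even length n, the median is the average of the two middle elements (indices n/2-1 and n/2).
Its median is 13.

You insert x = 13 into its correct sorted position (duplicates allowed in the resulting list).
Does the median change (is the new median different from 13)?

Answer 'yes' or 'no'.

Old median = 13
Insert x = 13
New median = 13
Changed? no

Answer: no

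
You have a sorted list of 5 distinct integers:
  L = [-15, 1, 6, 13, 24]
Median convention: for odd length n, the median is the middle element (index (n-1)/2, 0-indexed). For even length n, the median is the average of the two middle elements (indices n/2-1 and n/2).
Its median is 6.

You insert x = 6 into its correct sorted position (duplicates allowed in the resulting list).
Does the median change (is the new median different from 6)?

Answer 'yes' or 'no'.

Answer: no

Derivation:
Old median = 6
Insert x = 6
New median = 6
Changed? no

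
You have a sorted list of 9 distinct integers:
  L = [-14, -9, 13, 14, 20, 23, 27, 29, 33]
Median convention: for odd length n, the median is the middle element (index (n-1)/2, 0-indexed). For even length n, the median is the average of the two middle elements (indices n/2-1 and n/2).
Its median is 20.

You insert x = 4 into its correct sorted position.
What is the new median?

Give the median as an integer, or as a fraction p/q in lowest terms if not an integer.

Old list (sorted, length 9): [-14, -9, 13, 14, 20, 23, 27, 29, 33]
Old median = 20
Insert x = 4
Old length odd (9). Middle was index 4 = 20.
New length even (10). New median = avg of two middle elements.
x = 4: 2 elements are < x, 7 elements are > x.
New sorted list: [-14, -9, 4, 13, 14, 20, 23, 27, 29, 33]
New median = 17

Answer: 17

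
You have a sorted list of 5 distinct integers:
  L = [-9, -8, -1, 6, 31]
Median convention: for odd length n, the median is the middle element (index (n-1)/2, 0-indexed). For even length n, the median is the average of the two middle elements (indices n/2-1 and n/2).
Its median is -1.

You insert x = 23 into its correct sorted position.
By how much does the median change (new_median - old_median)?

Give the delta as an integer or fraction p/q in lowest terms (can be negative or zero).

Answer: 7/2

Derivation:
Old median = -1
After inserting x = 23: new sorted = [-9, -8, -1, 6, 23, 31]
New median = 5/2
Delta = 5/2 - -1 = 7/2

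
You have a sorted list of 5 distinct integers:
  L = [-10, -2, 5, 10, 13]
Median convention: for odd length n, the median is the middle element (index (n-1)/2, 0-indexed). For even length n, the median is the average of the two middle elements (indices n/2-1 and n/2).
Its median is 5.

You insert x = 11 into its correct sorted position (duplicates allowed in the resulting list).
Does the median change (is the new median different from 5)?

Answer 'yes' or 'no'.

Answer: yes

Derivation:
Old median = 5
Insert x = 11
New median = 15/2
Changed? yes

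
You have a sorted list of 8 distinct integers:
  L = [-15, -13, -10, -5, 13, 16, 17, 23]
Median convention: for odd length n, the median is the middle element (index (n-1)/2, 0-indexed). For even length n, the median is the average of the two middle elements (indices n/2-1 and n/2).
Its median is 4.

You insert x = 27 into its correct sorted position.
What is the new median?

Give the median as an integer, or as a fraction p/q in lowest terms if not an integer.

Answer: 13

Derivation:
Old list (sorted, length 8): [-15, -13, -10, -5, 13, 16, 17, 23]
Old median = 4
Insert x = 27
Old length even (8). Middle pair: indices 3,4 = -5,13.
New length odd (9). New median = single middle element.
x = 27: 8 elements are < x, 0 elements are > x.
New sorted list: [-15, -13, -10, -5, 13, 16, 17, 23, 27]
New median = 13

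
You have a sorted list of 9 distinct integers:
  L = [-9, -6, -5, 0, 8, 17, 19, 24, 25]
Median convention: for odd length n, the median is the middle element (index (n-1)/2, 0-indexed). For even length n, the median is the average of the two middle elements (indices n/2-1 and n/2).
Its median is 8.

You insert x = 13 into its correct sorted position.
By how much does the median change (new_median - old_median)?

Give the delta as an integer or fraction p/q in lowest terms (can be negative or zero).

Old median = 8
After inserting x = 13: new sorted = [-9, -6, -5, 0, 8, 13, 17, 19, 24, 25]
New median = 21/2
Delta = 21/2 - 8 = 5/2

Answer: 5/2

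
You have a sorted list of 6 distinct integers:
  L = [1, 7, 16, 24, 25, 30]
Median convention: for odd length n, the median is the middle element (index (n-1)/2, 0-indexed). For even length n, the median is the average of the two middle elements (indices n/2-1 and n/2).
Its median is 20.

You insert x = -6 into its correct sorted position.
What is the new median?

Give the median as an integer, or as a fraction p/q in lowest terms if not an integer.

Old list (sorted, length 6): [1, 7, 16, 24, 25, 30]
Old median = 20
Insert x = -6
Old length even (6). Middle pair: indices 2,3 = 16,24.
New length odd (7). New median = single middle element.
x = -6: 0 elements are < x, 6 elements are > x.
New sorted list: [-6, 1, 7, 16, 24, 25, 30]
New median = 16

Answer: 16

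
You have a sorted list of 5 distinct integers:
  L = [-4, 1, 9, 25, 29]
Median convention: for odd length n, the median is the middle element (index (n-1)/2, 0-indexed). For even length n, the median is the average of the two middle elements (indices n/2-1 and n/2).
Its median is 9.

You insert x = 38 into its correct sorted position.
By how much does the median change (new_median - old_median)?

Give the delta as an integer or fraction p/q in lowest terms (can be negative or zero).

Old median = 9
After inserting x = 38: new sorted = [-4, 1, 9, 25, 29, 38]
New median = 17
Delta = 17 - 9 = 8

Answer: 8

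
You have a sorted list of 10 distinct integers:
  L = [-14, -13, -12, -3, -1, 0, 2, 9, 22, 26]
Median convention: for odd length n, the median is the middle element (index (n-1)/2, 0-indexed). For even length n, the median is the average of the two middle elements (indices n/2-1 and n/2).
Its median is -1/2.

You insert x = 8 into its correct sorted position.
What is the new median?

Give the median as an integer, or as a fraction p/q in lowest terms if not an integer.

Old list (sorted, length 10): [-14, -13, -12, -3, -1, 0, 2, 9, 22, 26]
Old median = -1/2
Insert x = 8
Old length even (10). Middle pair: indices 4,5 = -1,0.
New length odd (11). New median = single middle element.
x = 8: 7 elements are < x, 3 elements are > x.
New sorted list: [-14, -13, -12, -3, -1, 0, 2, 8, 9, 22, 26]
New median = 0

Answer: 0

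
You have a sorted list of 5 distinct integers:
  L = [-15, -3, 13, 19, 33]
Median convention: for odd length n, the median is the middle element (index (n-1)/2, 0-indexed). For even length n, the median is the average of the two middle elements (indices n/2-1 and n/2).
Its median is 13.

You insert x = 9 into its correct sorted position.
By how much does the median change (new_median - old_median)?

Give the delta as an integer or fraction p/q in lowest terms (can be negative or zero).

Old median = 13
After inserting x = 9: new sorted = [-15, -3, 9, 13, 19, 33]
New median = 11
Delta = 11 - 13 = -2

Answer: -2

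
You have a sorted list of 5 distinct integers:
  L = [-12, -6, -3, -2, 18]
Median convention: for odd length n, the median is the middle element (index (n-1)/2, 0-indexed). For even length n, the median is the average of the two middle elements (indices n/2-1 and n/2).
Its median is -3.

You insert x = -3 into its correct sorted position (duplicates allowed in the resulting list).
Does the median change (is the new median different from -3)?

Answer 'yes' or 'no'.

Old median = -3
Insert x = -3
New median = -3
Changed? no

Answer: no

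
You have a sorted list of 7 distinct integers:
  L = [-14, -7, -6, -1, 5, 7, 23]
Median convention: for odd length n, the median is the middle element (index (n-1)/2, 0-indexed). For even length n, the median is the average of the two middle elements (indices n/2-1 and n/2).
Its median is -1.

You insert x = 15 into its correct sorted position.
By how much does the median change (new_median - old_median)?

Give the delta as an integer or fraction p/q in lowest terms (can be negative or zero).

Answer: 3

Derivation:
Old median = -1
After inserting x = 15: new sorted = [-14, -7, -6, -1, 5, 7, 15, 23]
New median = 2
Delta = 2 - -1 = 3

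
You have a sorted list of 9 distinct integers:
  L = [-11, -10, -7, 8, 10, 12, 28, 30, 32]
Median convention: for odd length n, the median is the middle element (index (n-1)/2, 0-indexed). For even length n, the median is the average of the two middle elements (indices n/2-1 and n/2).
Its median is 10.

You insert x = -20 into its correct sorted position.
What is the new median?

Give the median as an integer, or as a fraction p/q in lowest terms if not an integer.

Old list (sorted, length 9): [-11, -10, -7, 8, 10, 12, 28, 30, 32]
Old median = 10
Insert x = -20
Old length odd (9). Middle was index 4 = 10.
New length even (10). New median = avg of two middle elements.
x = -20: 0 elements are < x, 9 elements are > x.
New sorted list: [-20, -11, -10, -7, 8, 10, 12, 28, 30, 32]
New median = 9

Answer: 9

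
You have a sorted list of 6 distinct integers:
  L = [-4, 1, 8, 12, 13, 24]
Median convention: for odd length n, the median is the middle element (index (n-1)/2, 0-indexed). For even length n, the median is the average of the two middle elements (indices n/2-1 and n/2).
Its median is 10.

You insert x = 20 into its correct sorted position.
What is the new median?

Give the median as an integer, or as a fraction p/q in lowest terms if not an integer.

Old list (sorted, length 6): [-4, 1, 8, 12, 13, 24]
Old median = 10
Insert x = 20
Old length even (6). Middle pair: indices 2,3 = 8,12.
New length odd (7). New median = single middle element.
x = 20: 5 elements are < x, 1 elements are > x.
New sorted list: [-4, 1, 8, 12, 13, 20, 24]
New median = 12

Answer: 12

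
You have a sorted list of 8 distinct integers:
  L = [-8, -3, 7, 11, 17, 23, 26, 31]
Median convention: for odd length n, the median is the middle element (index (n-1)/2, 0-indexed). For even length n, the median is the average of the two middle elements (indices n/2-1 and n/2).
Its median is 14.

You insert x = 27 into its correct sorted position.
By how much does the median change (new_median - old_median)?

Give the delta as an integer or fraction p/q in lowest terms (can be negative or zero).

Answer: 3

Derivation:
Old median = 14
After inserting x = 27: new sorted = [-8, -3, 7, 11, 17, 23, 26, 27, 31]
New median = 17
Delta = 17 - 14 = 3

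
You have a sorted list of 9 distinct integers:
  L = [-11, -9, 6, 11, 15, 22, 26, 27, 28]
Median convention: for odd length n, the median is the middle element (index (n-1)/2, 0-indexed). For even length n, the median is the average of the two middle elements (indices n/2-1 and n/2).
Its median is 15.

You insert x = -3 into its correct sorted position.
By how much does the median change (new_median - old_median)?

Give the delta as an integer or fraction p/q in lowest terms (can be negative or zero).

Old median = 15
After inserting x = -3: new sorted = [-11, -9, -3, 6, 11, 15, 22, 26, 27, 28]
New median = 13
Delta = 13 - 15 = -2

Answer: -2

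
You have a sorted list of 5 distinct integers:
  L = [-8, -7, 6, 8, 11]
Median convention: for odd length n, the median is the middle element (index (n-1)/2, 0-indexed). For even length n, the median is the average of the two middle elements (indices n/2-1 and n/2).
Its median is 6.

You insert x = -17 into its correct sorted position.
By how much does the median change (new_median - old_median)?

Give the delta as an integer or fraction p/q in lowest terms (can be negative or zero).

Old median = 6
After inserting x = -17: new sorted = [-17, -8, -7, 6, 8, 11]
New median = -1/2
Delta = -1/2 - 6 = -13/2

Answer: -13/2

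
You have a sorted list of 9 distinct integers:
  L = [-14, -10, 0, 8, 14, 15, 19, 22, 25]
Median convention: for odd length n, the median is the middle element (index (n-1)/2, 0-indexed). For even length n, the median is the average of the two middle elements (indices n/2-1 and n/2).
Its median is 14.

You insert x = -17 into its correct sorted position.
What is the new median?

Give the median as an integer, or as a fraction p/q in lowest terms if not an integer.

Answer: 11

Derivation:
Old list (sorted, length 9): [-14, -10, 0, 8, 14, 15, 19, 22, 25]
Old median = 14
Insert x = -17
Old length odd (9). Middle was index 4 = 14.
New length even (10). New median = avg of two middle elements.
x = -17: 0 elements are < x, 9 elements are > x.
New sorted list: [-17, -14, -10, 0, 8, 14, 15, 19, 22, 25]
New median = 11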